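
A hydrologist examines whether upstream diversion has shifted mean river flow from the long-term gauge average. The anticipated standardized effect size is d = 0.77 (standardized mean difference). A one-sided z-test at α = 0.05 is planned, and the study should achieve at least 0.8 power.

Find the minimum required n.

n = 11

Set Φ(δ − 1.645) = 0.8; then δ − 1.645 = Φ⁻¹(0.8) = 0.842, giving δ = 2.486.
δ = d·√n ⇒ n = (δ/d)² = (2.486 / 0.77)² = 10.43.
Rounding up, n = 11.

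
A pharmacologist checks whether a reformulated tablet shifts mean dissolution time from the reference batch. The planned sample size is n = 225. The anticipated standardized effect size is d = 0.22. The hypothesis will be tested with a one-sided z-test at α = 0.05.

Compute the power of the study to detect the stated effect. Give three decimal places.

Power ≈ 0.951

Noncentrality parameter: δ = d·√n = 0.22 × √225 = 3.3000
One-sided α = 0.05 → critical value z_{0.05} = 1.645.
Power = Φ(δ − 1.645) = Φ(1.655) = 0.9511.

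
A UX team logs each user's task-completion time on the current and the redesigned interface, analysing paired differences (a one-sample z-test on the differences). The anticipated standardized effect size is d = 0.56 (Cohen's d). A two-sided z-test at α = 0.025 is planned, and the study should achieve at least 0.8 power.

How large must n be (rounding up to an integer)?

For power 0.8 need Φ(δ − z_{0.0125}) = 0.8, so δ = z_{0.0125} + z_{0.20} = 2.241 + 0.842 = 3.083.
(For δ > 0 the lower-tail rejection region contributes negligibly to power, so the one-term inversion is standard.)
δ = d·√n ⇒ n = (δ/d)² = (3.083 / 0.56)² = 30.31.
Round up to the next whole unit.

n = 31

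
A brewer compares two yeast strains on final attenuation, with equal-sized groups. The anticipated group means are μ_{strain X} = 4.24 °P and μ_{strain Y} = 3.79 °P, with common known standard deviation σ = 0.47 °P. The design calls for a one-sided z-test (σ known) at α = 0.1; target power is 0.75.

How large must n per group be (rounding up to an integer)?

Standardized effect: d = |μ_{strain X} − μ_{strain Y}| / σ = |4.24 − 3.79| / 0.47 = 0.9574
For power 0.75 need Φ(δ − z_{0.1}) = 0.75, so δ = z_{0.1} + z_{0.25} = 1.282 + 0.674 = 1.956.
δ = d·√(n/2) ⇒ n = 2(δ/d)² = 2 × (1.956 / 0.9574)² = 8.35.
Rounding up, n = 9 per group.

n = 9 per group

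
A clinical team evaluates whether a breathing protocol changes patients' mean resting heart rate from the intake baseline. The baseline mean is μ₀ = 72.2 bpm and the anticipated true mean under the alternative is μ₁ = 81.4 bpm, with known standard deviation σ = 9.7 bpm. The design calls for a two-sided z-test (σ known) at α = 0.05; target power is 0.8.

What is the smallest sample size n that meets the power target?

Standardized effect: d = |μ₁ − μ₀| / σ = |81.4 − 72.2| / 9.7 = 0.9485
Set Φ(δ − 1.960) = 0.8; then δ − 1.960 = Φ⁻¹(0.8) = 0.842, giving δ = 2.802.
(For δ > 0 the lower-tail rejection region contributes negligibly to power, so the one-term inversion is standard.)
δ = d·√n ⇒ n = (δ/d)² = (2.802 / 0.9485)² = 8.73.
Round up to the next whole unit.

n = 9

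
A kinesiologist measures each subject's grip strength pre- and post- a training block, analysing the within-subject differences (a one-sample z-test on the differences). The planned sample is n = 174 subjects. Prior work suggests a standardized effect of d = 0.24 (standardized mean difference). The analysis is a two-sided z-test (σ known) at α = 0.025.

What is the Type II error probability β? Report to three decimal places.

Noncentrality parameter: λ = d·√n = 0.24 × √174 = 3.1658
Critical value for a two-sided test at α = 0.025: z_{α/2} = 2.241.
Power = Φ(λ − 2.241) + Φ(−λ − 2.241) = Φ(0.924) + Φ(-5.407) = 0.8224 + 0.0000 = 0.8224.
Type II error: β = 1 − power = 1 − 0.8224 = 0.1776.

β ≈ 0.178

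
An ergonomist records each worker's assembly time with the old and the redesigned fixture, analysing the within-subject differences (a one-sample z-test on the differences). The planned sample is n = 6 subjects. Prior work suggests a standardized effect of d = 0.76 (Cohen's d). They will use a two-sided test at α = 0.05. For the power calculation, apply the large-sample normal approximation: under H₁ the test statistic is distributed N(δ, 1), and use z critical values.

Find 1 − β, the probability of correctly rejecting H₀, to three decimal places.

Power ≈ 0.461

Noncentrality parameter: δ = d·√n = 0.76 × √6 = 1.8616
Critical value for a two-sided test at α = 0.05: z_{α/2} = 1.960.
Power = Φ(δ − 1.960) + Φ(−δ − 1.960) = Φ(-0.098) + Φ(-3.822) = 0.4608 + 0.0001 = 0.4609.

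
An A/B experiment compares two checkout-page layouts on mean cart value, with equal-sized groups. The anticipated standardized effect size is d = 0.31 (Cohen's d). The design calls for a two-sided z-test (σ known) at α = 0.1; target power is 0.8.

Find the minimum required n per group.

Set Φ(δ − 1.645) = 0.8; then δ − 1.645 = Φ⁻¹(0.8) = 0.842, giving δ = 2.486.
(For δ > 0 the lower-tail rejection region contributes negligibly to power, so the one-term inversion is standard.)
δ = d·√(n/2) ⇒ n = 2(δ/d)² = 2 × (2.486 / 0.31)² = 128.67.
Round up to the next whole unit.

n = 129 per group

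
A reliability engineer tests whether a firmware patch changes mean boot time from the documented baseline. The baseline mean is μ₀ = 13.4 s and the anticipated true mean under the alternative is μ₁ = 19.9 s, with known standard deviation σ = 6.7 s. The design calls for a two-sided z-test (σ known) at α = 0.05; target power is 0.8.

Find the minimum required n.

n = 9

Standardized effect: d = |μ₁ − μ₀| / σ = |19.9 − 13.4| / 6.7 = 0.9701
Set Φ(δ − 1.960) = 0.8; then δ − 1.960 = Φ⁻¹(0.8) = 0.842, giving δ = 2.802.
(For δ > 0 the lower-tail rejection region contributes negligibly to power, so the one-term inversion is standard.)
δ = d·√n ⇒ n = (δ/d)² = (2.802 / 0.9701)² = 8.34.
Round up to the next whole unit.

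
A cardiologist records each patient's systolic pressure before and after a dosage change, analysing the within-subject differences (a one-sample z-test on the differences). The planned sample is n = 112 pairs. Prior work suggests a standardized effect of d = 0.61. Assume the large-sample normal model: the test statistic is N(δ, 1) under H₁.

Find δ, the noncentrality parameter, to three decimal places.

δ ≈ 6.456

The noncentrality parameter scales effect size by the design's sample-size factor: δ = d·√n = 0.61 × √112 = 6.4556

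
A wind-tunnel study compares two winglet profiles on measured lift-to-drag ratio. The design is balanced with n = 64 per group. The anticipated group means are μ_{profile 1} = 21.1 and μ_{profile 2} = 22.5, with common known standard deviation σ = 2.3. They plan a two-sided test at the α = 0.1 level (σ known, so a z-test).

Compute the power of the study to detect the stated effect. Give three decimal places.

Standardized effect: d = |μ_{profile 1} − μ_{profile 2}| / σ = |21.1 − 22.5| / 2.3 = 0.6087
Noncentrality parameter: λ = d·√(n/2) = 0.6087 × √(64/2) = 3.4433
Critical value for a two-sided test at α = 0.1: z_{α/2} = 1.645.
Power = Φ(λ − 1.645) + Φ(−λ − 1.645) = Φ(1.798) + Φ(-5.088) = 0.9639 + 0.0000 = 0.9639.

Power ≈ 0.964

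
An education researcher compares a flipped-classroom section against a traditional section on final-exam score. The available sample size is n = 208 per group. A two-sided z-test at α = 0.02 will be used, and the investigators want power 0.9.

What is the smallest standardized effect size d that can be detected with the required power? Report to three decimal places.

d ≈ 0.354

Required noncentrality: δ = z_{0.01} + z_{0.10} = 2.326 + 1.282 = 3.608.
(Lower-tail contribution to power is negligible for δ > 0.)
δ = d·√(n/2) ⇒ d = δ/√(n/2) = 3.608/√(208/2) = 0.3538.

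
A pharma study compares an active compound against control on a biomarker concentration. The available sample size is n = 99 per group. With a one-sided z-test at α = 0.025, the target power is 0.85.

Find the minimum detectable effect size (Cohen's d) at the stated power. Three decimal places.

d ≈ 0.426

Required noncentrality: δ = z_{0.025} + z_{0.15} = 1.960 + 1.036 = 2.996.
δ = d·√(n/2) ⇒ d = δ/√(n/2) = 2.996/√(99/2) = 0.4259.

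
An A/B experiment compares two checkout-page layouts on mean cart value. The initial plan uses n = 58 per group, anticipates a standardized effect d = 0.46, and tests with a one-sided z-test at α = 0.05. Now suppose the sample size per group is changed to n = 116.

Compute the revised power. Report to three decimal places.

Power ≈ 0.968

With n = 116 per group: δ = d·√(n/2) = 0.46 × √(116/2) = 3.5033. Critical value z_{0.05} = 1.645.
Revised power = P(Z > 1.645 − δ) = Φ(1.858) = 0.9684.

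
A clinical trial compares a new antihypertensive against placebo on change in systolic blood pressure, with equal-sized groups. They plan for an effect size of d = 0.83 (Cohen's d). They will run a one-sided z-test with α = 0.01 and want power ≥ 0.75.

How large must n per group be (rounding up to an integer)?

n = 27 per group

For power 0.75 need Φ(δ − z_{0.01}) = 0.75, so δ = z_{0.01} + z_{0.25} = 2.326 + 0.674 = 3.001.
δ = d·√(n/2) ⇒ n = 2(δ/d)² = 2 × (3.001 / 0.83)² = 26.14.
Rounding up, n = 27 per group.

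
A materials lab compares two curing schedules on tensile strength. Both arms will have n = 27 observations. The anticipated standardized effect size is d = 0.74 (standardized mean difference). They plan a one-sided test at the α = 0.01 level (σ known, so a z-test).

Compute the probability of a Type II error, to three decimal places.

Noncentrality parameter: δ = d·√(n/2) = 0.74 × √(27/2) = 2.7189
Critical value for a one-sided test at α = 0.01: z_α = 2.326.
Power = Φ(δ − 2.326) = Φ(0.393) = 0.6527.
Type II error: β = 1 − power = 1 − 0.6527 = 0.3473.

β ≈ 0.347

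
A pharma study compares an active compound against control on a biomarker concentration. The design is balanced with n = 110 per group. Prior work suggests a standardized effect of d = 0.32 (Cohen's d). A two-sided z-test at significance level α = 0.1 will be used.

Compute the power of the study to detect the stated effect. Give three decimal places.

Power ≈ 0.767

Noncentrality parameter: δ = d·√(n/2) = 0.32 × √(110/2) = 2.3732
Critical value for a two-sided test at α = 0.1: z_{α/2} = 1.645.
Power = Φ(δ − 1.645) + Φ(−δ − 1.645) = Φ(0.728) + Φ(-4.018) = 0.7668 + 0.0000 = 0.7668.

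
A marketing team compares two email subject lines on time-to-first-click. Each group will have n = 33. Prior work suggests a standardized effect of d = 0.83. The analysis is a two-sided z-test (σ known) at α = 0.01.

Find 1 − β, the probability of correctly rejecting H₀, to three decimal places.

Power ≈ 0.787

Noncentrality parameter: δ = d·√(n/2) = 0.83 × √(33/2) = 3.3715
Critical value for a two-sided test at α = 0.01: z_{α/2} = 2.576.
Power = Φ(δ − 2.576) + Φ(−δ − 2.576) = Φ(0.796) + Φ(-5.947) = 0.7869 + 0.0000 = 0.7869.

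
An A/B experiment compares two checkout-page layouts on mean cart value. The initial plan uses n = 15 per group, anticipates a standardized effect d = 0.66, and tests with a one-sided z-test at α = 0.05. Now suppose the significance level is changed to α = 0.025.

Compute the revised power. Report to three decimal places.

Power ≈ 0.439

δ = d·√(n/2) = 0.66 × √(15/2) = 1.8075 (unchanged). New critical value: z_{0.025} = 1.960.
Revised power = P(Z > 1.960 − δ) = Φ(-0.152) = 0.4394.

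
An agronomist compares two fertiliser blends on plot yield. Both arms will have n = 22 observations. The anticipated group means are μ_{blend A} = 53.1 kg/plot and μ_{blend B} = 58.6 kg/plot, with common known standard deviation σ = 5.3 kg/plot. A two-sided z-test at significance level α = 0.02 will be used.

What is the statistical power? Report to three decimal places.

Power ≈ 0.868

Standardized effect: d = |μ_{blend A} − μ_{blend B}| / σ = |53.1 − 58.6| / 5.3 = 1.0377
Noncentrality parameter: δ = d·√(n/2) = 1.0377 × √(22/2) = 3.4418
Two-sided α = 0.02 → critical value z_{0.01} = 2.326.
Power = Φ(δ − 2.326) + Φ(−δ − 2.326) = Φ(1.115) + Φ(-5.768) = 0.8677 + 0.0000 = 0.8677.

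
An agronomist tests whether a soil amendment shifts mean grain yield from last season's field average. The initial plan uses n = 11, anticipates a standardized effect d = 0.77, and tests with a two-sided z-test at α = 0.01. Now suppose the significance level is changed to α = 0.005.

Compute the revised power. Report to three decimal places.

δ = d·√n = 0.77 × √11 = 2.5538 (unchanged). New critical value: z_{0.0025} = 2.807.
Revised power = Φ(δ − 2.807) + Φ(−δ − 2.807) = Φ(-0.253) + Φ(-5.361) = 0.4000 + 0.0000 = 0.4000.

Power ≈ 0.400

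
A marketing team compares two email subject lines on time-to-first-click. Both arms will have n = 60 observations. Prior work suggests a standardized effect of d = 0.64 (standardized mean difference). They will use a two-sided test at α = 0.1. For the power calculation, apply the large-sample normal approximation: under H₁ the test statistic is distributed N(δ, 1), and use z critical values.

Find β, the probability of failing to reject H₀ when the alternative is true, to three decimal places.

β ≈ 0.031

Noncentrality parameter: δ = d·√(n/2) = 0.64 × √(60/2) = 3.5054
Two-sided α = 0.1 → critical value z_{0.05} = 1.645.
Power = Φ(δ − 1.645) + Φ(−δ − 1.645) = Φ(1.861) + Φ(-5.150) = 0.9686 + 0.0000 = 0.9686.
Type II error: β = 1 − power = 1 − 0.9686 = 0.0314.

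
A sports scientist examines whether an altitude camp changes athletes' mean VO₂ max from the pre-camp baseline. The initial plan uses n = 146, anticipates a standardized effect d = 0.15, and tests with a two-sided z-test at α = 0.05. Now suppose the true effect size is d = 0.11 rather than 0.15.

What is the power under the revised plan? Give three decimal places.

Power ≈ 0.265

With d = 0.11: δ = d·√n = 0.11 × √146 = 1.3291. Critical value z_{0.025} = 1.960.
Revised power = Φ(δ − 1.960) + Φ(−δ − 1.960) = Φ(-0.631) + Φ(-3.289) = 0.2641 + 0.0005 = 0.2646.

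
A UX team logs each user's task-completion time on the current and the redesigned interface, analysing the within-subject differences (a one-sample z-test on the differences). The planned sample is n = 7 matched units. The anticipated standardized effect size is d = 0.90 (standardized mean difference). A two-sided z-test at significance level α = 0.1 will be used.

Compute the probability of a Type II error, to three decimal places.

Noncentrality parameter: δ = d·√n = 0.90 × √7 = 2.3812
Critical value for a two-sided test at α = 0.1: z_{α/2} = 1.645.
Power = Φ(δ − 1.645) + Φ(−δ − 1.645) = Φ(0.736) + Φ(-4.026) = 0.7692 + 0.0000 = 0.7693.
Type II error: β = 1 − power = 1 − 0.7693 = 0.2307.

β ≈ 0.231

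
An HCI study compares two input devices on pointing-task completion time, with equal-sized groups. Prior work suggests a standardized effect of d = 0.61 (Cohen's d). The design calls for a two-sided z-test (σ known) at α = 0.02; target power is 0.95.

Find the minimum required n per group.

For power 0.95 need Φ(δ − z_{0.01}) = 0.95, so δ = z_{0.01} + z_{0.05} = 2.326 + 1.645 = 3.971.
(For δ > 0 the lower-tail rejection region contributes negligibly to power, so the one-term inversion is standard.)
δ = d·√(n/2) ⇒ n = 2(δ/d)² = 2 × (3.971 / 0.61)² = 84.76.
Rounding up, n = 85 per group.

n = 85 per group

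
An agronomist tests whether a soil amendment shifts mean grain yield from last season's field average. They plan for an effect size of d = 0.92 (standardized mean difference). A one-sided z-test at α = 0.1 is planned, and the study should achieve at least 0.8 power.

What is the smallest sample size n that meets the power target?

n = 6

Set Φ(δ − 1.282) = 0.8; then δ − 1.282 = Φ⁻¹(0.8) = 0.842, giving δ = 2.123.
δ = d·√n ⇒ n = (δ/d)² = (2.123 / 0.92)² = 5.33.
Rounding up, n = 6.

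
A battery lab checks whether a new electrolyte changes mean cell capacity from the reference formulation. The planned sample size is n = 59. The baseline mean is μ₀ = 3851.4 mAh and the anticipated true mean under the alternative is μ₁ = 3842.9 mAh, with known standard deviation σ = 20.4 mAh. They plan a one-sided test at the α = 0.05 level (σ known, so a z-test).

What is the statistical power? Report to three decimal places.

Standardized effect: d = |μ₁ − μ₀| / σ = |3842.9 − 3851.4| / 20.4 = 0.4167
Noncentrality parameter: δ = d·√n = 0.4167 × √59 = 3.2005
Critical value for a one-sided test at α = 0.05: z_α = 1.645.
Power = P(Z > 1.645 − δ) = Φ(1.556) = 0.9401.

Power ≈ 0.940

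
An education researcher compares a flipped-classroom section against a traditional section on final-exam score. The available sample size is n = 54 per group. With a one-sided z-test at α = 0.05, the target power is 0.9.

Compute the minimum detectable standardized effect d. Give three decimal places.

Need Φ(δ − 1.645) = 0.9, so δ = 1.645 + 1.282 = 2.926.
δ = d·√(n/2) ⇒ d = δ/√(n/2) = 2.926/√(54/2) = 0.5632.

d ≈ 0.563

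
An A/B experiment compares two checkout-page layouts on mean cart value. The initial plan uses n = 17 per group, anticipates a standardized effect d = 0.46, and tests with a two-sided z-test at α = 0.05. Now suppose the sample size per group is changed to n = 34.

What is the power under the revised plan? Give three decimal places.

With n = 34 per group: δ = d·√(n/2) = 0.46 × √(34/2) = 1.8966. Critical value z_{0.025} = 1.960.
Revised power = Φ(δ − 1.960) + Φ(−δ − 1.960) = Φ(-0.063) + Φ(-3.857) = 0.4747 + 0.0001 = 0.4748.

Power ≈ 0.475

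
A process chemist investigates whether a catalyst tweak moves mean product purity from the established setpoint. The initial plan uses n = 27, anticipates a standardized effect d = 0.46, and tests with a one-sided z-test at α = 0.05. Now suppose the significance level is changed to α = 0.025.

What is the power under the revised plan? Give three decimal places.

δ = d·√n = 0.46 × √27 = 2.3902 (unchanged). New critical value: z_{0.025} = 1.960.
Revised power = Φ(δ − 1.960) = Φ(0.430) = 0.6665.

Power ≈ 0.666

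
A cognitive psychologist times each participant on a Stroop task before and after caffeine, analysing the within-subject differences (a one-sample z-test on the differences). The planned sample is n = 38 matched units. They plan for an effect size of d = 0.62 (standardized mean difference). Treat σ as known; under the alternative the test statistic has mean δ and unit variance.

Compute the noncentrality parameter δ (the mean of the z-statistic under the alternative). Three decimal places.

δ ≈ 3.822

The noncentrality parameter scales effect size by the design's sample-size factor: δ = d·√n = 0.62 × √38 = 3.8219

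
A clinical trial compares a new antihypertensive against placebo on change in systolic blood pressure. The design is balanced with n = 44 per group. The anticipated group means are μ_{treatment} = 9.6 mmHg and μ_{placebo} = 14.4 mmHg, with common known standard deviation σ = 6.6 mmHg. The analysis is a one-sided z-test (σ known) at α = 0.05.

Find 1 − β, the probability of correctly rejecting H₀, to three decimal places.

Standardized effect: d = |μ_{treatment} − μ_{placebo}| / σ = |9.6 − 14.4| / 6.6 = 0.7273
Noncentrality parameter: δ = d·√(n/2) = 0.7273 × √(44/2) = 3.4112
One-sided α = 0.05 → critical value z_{0.05} = 1.645.
Power = Φ(δ − 1.645) = Φ(1.766) = 0.9613.

Power ≈ 0.961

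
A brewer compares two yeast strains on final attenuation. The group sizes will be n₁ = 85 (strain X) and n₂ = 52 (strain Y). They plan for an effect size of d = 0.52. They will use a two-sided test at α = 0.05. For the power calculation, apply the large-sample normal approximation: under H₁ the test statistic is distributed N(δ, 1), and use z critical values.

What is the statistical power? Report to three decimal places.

Noncentrality parameter: δ = d / √(1/n₁ + 1/n₂) = 0.52 / √(1/85 + 1/52) = 2.9536
Critical value for a two-sided test at α = 0.05: z_{α/2} = 1.960.
Power = Φ(δ − 1.960) + Φ(−δ − 1.960) = Φ(0.994) + Φ(-4.914) = 0.8398 + 0.0000 = 0.8398.

Power ≈ 0.840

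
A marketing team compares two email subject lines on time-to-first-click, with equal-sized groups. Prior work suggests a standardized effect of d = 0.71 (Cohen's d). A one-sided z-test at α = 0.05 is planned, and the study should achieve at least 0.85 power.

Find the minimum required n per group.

For power 0.85 need Φ(δ − z_{0.05}) = 0.85, so δ = z_{0.05} + z_{0.15} = 1.645 + 1.036 = 2.681.
δ = d·√(n/2) ⇒ n = 2(δ/d)² = 2 × (2.681 / 0.71)² = 28.52.
Rounding up, n = 29 per group.

n = 29 per group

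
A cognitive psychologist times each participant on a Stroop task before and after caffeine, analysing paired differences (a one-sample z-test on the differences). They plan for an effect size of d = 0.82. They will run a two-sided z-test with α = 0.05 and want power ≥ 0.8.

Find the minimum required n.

For power 0.8 need Φ(δ − z_{0.025}) = 0.8, so δ = z_{0.025} + z_{0.20} = 1.960 + 0.842 = 2.802.
(Ignoring the negligible lower-tail rejection probability gives the usual closed-form inversion.)
δ = d·√n ⇒ n = (δ/d)² = (2.802 / 0.82)² = 11.67.
Round up to the next whole unit.

n = 12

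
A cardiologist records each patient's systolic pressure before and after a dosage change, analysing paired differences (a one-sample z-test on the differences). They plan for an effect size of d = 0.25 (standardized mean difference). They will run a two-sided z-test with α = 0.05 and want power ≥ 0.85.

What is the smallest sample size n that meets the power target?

n = 144

Set Φ(δ − 1.960) = 0.85; then δ − 1.960 = Φ⁻¹(0.85) = 1.036, giving δ = 2.996.
(The Φ(−δ − z_{α/2}) term is vanishingly small for δ > 0 and is dropped in the standard sample-size formula.)
δ = d·√n ⇒ n = (δ/d)² = (2.996 / 0.25)² = 143.65.
Rounding up, n = 144.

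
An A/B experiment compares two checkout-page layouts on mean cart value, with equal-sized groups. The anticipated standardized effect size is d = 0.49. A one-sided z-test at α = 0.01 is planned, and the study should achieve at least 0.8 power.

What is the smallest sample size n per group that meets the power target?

n = 84 per group

Set Φ(δ − 2.326) = 0.8; then δ − 2.326 = Φ⁻¹(0.8) = 0.842, giving δ = 3.168.
δ = d·√(n/2) ⇒ n = 2(δ/d)² = 2 × (3.168 / 0.49)² = 83.60.
Rounding up, n = 84 per group.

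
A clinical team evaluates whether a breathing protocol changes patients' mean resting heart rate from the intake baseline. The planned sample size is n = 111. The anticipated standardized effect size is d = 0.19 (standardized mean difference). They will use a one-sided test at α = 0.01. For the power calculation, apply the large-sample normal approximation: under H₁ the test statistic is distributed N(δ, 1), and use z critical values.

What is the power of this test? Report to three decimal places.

Noncentrality parameter: δ = d·√n = 0.19 × √111 = 2.0018
Critical value for a one-sided test at α = 0.01: z_α = 2.326.
Power = P(Z > 2.326 − δ) = Φ(-0.325) = 0.3728.

Power ≈ 0.373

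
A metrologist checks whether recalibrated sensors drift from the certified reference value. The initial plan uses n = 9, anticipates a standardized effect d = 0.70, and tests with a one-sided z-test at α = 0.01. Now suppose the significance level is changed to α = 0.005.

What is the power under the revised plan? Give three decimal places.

δ = d·√n = 0.70 × √9 = 2.1000 (unchanged). New critical value: z_{0.005} = 2.576.
Revised power = P(Z > 2.576 − δ) = Φ(-0.476) = 0.3171.

Power ≈ 0.317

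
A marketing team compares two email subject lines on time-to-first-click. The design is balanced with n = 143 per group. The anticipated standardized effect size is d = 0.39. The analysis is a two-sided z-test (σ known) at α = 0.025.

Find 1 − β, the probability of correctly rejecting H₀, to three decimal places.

Power ≈ 0.855

Noncentrality parameter: δ = d·√(n/2) = 0.39 × √(143/2) = 3.2977
Two-sided α = 0.025 → critical value z_{0.0125} = 2.241.
Power = Φ(δ − 2.241) + Φ(−δ − 2.241) = Φ(1.056) + Φ(-5.539) = 0.8546 + 0.0000 = 0.8546.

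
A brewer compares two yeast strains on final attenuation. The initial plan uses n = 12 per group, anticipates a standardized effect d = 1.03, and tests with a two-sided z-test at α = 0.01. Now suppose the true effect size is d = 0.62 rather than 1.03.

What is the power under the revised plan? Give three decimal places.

With d = 0.62: δ = d·√(n/2) = 0.62 × √(12/2) = 1.5187. Critical value z_{0.005} = 2.576.
Revised power = Φ(δ − 2.576) + Φ(−δ − 2.576) = Φ(-1.057) + Φ(-4.095) = 0.1452 + 0.0000 = 0.1452.

Power ≈ 0.145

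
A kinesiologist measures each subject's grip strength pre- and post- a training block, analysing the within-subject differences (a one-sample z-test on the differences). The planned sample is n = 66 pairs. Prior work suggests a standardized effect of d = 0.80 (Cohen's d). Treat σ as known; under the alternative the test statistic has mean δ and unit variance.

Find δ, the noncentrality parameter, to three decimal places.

δ ≈ 6.499

δ = d·√n = 0.80 × √66 = 6.4992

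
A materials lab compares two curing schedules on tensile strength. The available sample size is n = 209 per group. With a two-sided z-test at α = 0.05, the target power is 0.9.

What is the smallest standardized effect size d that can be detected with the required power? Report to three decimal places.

Required noncentrality: δ = z_{0.025} + z_{0.10} = 1.960 + 1.282 = 3.242.
(The second rejection-region term Φ(−δ − z_{α/2}) is negligible and dropped.)
δ = d·√(n/2) ⇒ d = δ/√(n/2) = 3.242/√(209/2) = 0.3171.

d ≈ 0.317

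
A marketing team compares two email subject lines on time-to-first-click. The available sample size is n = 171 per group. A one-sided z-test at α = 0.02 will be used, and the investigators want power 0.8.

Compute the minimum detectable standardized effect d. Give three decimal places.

d ≈ 0.313

Need Φ(δ − 2.054) = 0.8, so δ = 2.054 + 0.842 = 2.895.
δ = d·√(n/2) ⇒ d = δ/√(n/2) = 2.895/√(171/2) = 0.3131.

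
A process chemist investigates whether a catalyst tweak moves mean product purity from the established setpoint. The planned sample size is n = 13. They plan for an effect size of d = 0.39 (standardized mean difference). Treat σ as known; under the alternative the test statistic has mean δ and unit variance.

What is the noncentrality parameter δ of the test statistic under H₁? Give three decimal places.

The noncentrality parameter scales effect size by the design's sample-size factor: δ = d·√n = 0.39 × √13 = 1.4062

δ ≈ 1.406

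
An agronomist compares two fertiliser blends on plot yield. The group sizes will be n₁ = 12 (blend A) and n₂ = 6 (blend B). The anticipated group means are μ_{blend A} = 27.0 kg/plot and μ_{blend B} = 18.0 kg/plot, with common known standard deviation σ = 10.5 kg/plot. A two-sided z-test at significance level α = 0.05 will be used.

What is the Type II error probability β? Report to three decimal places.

Standardized effect: d = |μ_{blend A} − μ_{blend B}| / σ = |27.0 − 18.0| / 10.5 = 0.8571
Noncentrality parameter: λ = d / √(1/n₁ + 1/n₂) = 0.8571 / √(1/12 + 1/6) = 1.7143
Critical value for a two-sided test at α = 0.05: z_{α/2} = 1.960.
Power = Φ(λ − 1.960) + Φ(−λ − 1.960) = Φ(-0.246) + Φ(-3.674) = 0.4030 + 0.0001 = 0.4031.
Type II error: β = 1 − power = 1 − 0.4031 = 0.5969.

β ≈ 0.597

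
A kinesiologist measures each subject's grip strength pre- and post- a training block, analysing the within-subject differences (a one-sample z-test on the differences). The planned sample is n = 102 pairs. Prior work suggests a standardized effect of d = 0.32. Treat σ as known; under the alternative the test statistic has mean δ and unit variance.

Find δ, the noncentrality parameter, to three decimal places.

The noncentrality parameter scales effect size by the design's sample-size factor: δ = d·√n = 0.32 × √102 = 3.2318

δ ≈ 3.232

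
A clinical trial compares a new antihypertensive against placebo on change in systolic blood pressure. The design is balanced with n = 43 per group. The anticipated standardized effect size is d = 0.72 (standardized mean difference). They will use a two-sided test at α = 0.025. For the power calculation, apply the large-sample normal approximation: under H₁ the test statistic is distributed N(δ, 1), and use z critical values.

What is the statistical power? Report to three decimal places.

Power ≈ 0.864

Noncentrality parameter: δ = d·√(n/2) = 0.72 × √(43/2) = 3.3385
Critical value for a two-sided test at α = 0.025: z_{α/2} = 2.241.
Power = Φ(δ − 2.241) + Φ(−δ − 2.241) = Φ(1.097) + Φ(-5.580) = 0.8637 + 0.0000 = 0.8637.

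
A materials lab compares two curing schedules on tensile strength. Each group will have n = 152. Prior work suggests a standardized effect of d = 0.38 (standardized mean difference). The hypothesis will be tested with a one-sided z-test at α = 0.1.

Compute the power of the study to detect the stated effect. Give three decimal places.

Noncentrality parameter: δ = d·√(n/2) = 0.38 × √(152/2) = 3.3128
One-sided α = 0.1 → critical value z_{0.1} = 1.282.
Power = P(Z > 1.282 − δ) = Φ(2.031) = 0.9789.

Power ≈ 0.979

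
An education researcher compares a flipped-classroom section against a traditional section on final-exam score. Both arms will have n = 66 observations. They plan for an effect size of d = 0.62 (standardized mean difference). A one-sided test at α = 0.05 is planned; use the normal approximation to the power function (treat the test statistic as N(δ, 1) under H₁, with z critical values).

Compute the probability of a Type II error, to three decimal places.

β ≈ 0.028

Noncentrality parameter: δ = d·√(n/2) = 0.62 × √(66/2) = 3.5616
Critical value for a one-sided test at α = 0.05: z_α = 1.645.
Power = P(Z > 1.645 − δ) = Φ(1.917) = 0.9724.
Type II error: β = 1 − power = 1 − 0.9724 = 0.0276.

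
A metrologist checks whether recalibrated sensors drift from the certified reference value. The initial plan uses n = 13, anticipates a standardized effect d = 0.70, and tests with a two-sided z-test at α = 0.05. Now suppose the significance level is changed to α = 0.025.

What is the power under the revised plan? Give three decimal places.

δ = d·√n = 0.70 × √13 = 2.5239 (unchanged). New critical value: z_{0.0125} = 2.241.
Revised power = Φ(δ − 2.241) + Φ(−δ − 2.241) = Φ(0.282) + Φ(-4.765) = 0.6112 + 0.0000 = 0.6112.

Power ≈ 0.611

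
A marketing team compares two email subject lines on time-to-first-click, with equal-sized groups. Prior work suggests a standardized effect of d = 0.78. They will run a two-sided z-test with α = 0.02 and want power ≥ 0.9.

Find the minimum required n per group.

Set Φ(δ − 2.326) = 0.9; then δ − 2.326 = Φ⁻¹(0.9) = 1.282, giving δ = 3.608.
(Ignoring the negligible lower-tail rejection probability gives the usual closed-form inversion.)
δ = d·√(n/2) ⇒ n = 2(δ/d)² = 2 × (3.608 / 0.78)² = 42.79.
Rounding up, n = 43 per group.

n = 43 per group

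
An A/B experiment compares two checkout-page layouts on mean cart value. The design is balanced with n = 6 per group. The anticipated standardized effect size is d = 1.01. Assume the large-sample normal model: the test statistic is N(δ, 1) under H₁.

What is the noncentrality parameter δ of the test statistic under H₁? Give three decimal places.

δ ≈ 1.749

The noncentrality parameter scales effect size by the design's sample-size factor: δ = d·√(n/2) = 1.01 × √(6/2) = 1.7494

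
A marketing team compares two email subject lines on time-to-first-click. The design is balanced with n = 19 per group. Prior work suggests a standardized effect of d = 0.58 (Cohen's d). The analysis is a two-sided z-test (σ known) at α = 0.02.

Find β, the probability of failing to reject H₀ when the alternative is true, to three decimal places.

β ≈ 0.705

Noncentrality parameter: δ = d·√(n/2) = 0.58 × √(19/2) = 1.7877
Critical value for a two-sided test at α = 0.02: z_{α/2} = 2.326.
Power = Φ(δ − 2.326) + Φ(−δ − 2.326) = Φ(-0.539) + Φ(-4.114) = 0.2951 + 0.0000 = 0.2951.
Type II error: β = 1 − power = 1 − 0.2951 = 0.7049.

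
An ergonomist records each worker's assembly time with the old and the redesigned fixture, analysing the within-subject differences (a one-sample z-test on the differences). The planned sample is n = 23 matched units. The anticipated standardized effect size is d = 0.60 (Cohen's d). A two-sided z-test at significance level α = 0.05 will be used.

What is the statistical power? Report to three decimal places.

Power ≈ 0.821

Noncentrality parameter: δ = d·√n = 0.60 × √23 = 2.8775
Two-sided α = 0.05 → critical value z_{0.025} = 1.960.
Power = Φ(δ − 1.960) + Φ(−δ − 1.960) = Φ(0.918) + Φ(-4.837) = 0.8206 + 0.0000 = 0.8206.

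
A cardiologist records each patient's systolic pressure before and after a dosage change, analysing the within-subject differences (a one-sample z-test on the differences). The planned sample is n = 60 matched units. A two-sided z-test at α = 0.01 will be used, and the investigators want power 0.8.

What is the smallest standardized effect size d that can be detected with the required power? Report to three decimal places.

Required noncentrality: δ = z_{0.005} + z_{0.20} = 2.576 + 0.842 = 3.417.
(The second rejection-region term Φ(−δ − z_{α/2}) is negligible and dropped.)
δ = d·√n ⇒ d = δ/√n = 3.417/√60 = 0.4412.

d ≈ 0.441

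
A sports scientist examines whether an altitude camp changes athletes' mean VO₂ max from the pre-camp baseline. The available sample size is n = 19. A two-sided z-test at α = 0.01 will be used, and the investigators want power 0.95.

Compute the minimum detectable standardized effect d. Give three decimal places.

d ≈ 0.968

Need Φ(δ − 2.576) = 0.95, so δ = 2.576 + 1.645 = 4.221.
(Lower-tail contribution to power is negligible for δ > 0.)
δ = d·√n ⇒ d = δ/√n = 4.221/√19 = 0.9683.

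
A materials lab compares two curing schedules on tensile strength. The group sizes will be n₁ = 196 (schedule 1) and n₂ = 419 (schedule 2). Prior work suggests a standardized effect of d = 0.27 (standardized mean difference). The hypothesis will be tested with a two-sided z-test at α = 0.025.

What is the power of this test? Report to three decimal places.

Noncentrality parameter: λ = d / √(1/n₁ + 1/n₂) = 0.27 / √(1/196 + 1/419) = 3.1200
Two-sided α = 0.025 → critical value z_{0.0125} = 2.241.
Power = Φ(λ − 2.241) + Φ(−λ − 2.241) = Φ(0.879) + Φ(-5.361) = 0.8102 + 0.0000 = 0.8102.

Power ≈ 0.810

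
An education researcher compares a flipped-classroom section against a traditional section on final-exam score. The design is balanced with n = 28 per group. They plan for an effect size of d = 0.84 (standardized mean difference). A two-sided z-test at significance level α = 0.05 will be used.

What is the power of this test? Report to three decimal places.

Power ≈ 0.882

Noncentrality parameter: δ = d·√(n/2) = 0.84 × √(28/2) = 3.1430
Two-sided α = 0.05 → critical value z_{0.025} = 1.960.
Power = Φ(δ − 1.960) + Φ(−δ − 1.960) = Φ(1.183) + Φ(-5.103) = 0.8816 + 0.0000 = 0.8816.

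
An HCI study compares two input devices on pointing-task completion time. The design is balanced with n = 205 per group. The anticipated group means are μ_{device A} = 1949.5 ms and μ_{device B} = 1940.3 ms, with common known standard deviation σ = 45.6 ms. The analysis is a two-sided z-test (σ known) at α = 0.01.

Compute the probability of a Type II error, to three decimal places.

β ≈ 0.703

Standardized effect: d = |μ_{device A} − μ_{device B}| / σ = |1949.5 − 1940.3| / 45.6 = 0.2018
Noncentrality parameter: δ = d·√(n/2) = 0.2018 × √(205/2) = 2.0426
Critical value for a two-sided test at α = 0.01: z_{α/2} = 2.576.
Power = Φ(δ − 2.576) + Φ(−δ − 2.576) = Φ(-0.533) + Φ(-4.618) = 0.2969 + 0.0000 = 0.2969.
Type II error: β = 1 − power = 1 − 0.2969 = 0.7031.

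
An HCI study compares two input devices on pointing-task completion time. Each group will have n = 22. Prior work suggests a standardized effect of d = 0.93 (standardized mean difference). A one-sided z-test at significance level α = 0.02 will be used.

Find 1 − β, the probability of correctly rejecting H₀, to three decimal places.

Power ≈ 0.849

Noncentrality parameter: λ = d·√(n/2) = 0.93 × √(22/2) = 3.0845
One-sided α = 0.02 → critical value z_{0.02} = 2.054.
Power = Φ(λ − 2.054) = Φ(1.031) = 0.8487.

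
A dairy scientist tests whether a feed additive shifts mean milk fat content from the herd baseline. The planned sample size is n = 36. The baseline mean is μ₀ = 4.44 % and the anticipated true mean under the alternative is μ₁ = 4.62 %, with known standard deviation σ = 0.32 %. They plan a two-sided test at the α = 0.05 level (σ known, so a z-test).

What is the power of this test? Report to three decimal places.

Power ≈ 0.921

Standardized effect: d = |μ₁ − μ₀| / σ = |4.62 − 4.44| / 0.32 = 0.5625
Noncentrality parameter: δ = d·√n = 0.5625 × √36 = 3.3750
Two-sided α = 0.05 → critical value z_{0.025} = 1.960.
Power = Φ(δ − 1.960) + Φ(−δ − 1.960) = Φ(1.415) + Φ(-5.335) = 0.9215 + 0.0000 = 0.9215.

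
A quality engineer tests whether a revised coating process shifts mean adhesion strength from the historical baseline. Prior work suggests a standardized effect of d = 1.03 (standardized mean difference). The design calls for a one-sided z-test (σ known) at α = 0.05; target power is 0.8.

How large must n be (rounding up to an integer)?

Set Φ(δ − 1.645) = 0.8; then δ − 1.645 = Φ⁻¹(0.8) = 0.842, giving δ = 2.486.
δ = d·√n ⇒ n = (δ/d)² = (2.486 / 1.03)² = 5.83.
Round up to the next whole unit.

n = 6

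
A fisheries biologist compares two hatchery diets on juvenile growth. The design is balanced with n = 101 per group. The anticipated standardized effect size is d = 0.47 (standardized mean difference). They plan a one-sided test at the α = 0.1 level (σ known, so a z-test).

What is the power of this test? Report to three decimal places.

Noncentrality parameter: δ = d·√(n/2) = 0.47 × √(101/2) = 3.3400
One-sided α = 0.1 → critical value z_{0.1} = 1.282.
Power = P(Z > 1.282 − δ) = Φ(2.058) = 0.9802.

Power ≈ 0.980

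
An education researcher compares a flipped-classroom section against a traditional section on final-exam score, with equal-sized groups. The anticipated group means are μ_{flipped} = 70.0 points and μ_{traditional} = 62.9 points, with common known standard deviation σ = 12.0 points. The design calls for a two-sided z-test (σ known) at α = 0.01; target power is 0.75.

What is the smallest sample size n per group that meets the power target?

n = 61 per group

Standardized effect: d = |μ_{flipped} − μ_{traditional}| / σ = |70.0 − 62.9| / 12.0 = 0.5917
For power 0.75 need Φ(δ − z_{0.005}) = 0.75, so δ = z_{0.005} + z_{0.25} = 2.576 + 0.674 = 3.250.
(Ignoring the negligible lower-tail rejection probability gives the usual closed-form inversion.)
δ = d·√(n/2) ⇒ n = 2(δ/d)² = 2 × (3.250 / 0.5917)² = 60.36.
Round up to the next whole unit.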